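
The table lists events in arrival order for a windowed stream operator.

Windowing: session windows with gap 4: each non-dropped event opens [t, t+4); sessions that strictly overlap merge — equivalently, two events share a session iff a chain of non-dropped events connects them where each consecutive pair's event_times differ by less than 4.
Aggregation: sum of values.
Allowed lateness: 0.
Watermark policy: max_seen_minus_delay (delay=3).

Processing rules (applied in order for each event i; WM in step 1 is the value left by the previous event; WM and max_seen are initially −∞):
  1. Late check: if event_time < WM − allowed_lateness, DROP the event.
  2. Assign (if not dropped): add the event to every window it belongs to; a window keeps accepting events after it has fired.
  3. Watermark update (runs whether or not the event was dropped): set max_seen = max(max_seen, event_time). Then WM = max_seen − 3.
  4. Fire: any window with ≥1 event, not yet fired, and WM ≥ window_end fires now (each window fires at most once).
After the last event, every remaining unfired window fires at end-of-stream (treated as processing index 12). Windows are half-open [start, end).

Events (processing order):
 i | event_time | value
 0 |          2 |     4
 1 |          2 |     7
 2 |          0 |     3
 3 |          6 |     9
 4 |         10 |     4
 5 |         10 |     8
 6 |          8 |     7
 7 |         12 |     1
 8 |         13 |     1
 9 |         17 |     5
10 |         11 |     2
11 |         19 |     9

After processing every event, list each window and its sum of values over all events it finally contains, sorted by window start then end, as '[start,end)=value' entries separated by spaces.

[0,6)=14 [6,17)=30 [17,23)=14

i=0 t=2 v=4: → [2,6); WM=-1
i=1 t=2 v=7: → [2,6); WM=-1
i=2 t=0 v=3: → [0,6); WM=-1
i=3 t=6 v=9: → [6,10); WM=3
i=4 t=10 v=4: → [10,14); WM=7
i=5 t=10 v=8: → [10,14); WM=7
i=6 t=8 v=7: → [6,14); WM=7
i=7 t=12 v=1: → [6,16); WM=9
i=8 t=13 v=1: → [6,17); WM=10
i=9 t=17 v=5: → [17,21); WM=14
i=10 t=11 v=2: DROP (t<14-0); WM=14
i=11 t=19 v=9: → [17,23); WM=16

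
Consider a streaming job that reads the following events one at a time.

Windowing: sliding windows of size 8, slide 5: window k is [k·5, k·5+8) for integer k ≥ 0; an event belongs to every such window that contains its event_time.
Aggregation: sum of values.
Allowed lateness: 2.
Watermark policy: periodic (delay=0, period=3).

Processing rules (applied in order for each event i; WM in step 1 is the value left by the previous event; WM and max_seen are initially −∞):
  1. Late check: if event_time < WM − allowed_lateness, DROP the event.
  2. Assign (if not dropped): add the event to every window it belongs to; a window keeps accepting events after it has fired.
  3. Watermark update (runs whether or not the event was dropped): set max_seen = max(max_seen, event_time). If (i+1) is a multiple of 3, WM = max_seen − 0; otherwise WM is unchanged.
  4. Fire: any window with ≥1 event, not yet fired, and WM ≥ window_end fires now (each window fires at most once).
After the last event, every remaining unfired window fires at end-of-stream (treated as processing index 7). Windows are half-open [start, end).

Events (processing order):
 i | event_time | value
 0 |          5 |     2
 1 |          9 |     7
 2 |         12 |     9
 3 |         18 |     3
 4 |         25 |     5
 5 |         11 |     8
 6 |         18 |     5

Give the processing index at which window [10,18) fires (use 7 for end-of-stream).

i=0 t=5 v=2: → [5,13),[0,8); WM=−∞
i=1 t=9 v=7: → [5,13); WM=−∞
i=2 t=12 v=9: → [10,18),[5,13); WM=12; [0,8) fires=2
i=3 t=18 v=3: → [15,23); WM=12
i=4 t=25 v=5: → [25,33),[20,28); WM=12
i=5 t=11 v=8: → [10,18),[5,13); WM=25; [5,13) fires=26 [10,18) fires=17 [15,23) fires=3
i=6 t=18 v=5: DROP (t<25-2); WM=25

5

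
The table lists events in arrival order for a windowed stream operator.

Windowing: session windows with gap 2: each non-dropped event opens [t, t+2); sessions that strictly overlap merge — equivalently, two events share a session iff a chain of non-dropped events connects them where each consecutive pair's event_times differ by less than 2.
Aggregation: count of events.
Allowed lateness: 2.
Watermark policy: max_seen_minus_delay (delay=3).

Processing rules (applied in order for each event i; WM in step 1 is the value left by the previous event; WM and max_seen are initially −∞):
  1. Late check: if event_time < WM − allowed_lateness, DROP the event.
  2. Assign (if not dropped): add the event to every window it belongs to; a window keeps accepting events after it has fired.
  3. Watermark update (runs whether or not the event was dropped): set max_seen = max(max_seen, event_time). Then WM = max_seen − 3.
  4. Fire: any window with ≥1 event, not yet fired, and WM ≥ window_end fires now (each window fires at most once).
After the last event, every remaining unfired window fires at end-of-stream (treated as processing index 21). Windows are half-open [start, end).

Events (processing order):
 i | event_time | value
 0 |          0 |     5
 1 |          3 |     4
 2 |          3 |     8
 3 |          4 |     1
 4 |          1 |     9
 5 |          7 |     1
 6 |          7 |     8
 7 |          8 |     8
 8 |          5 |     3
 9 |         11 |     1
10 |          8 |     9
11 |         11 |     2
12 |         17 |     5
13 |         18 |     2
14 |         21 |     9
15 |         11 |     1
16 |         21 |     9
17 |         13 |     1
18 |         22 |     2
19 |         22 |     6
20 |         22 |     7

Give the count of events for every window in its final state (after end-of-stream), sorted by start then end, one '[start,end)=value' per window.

i=0 t=0 v=5: → [0,2); WM=-3
i=1 t=3 v=4: → [3,5); WM=0
i=2 t=3 v=8: → [3,5); WM=0
i=3 t=4 v=1: → [3,6); WM=1
i=4 t=1 v=9: → [0,3); WM=1
i=5 t=7 v=1: → [7,9); WM=4
i=6 t=7 v=8: → [7,9); WM=4
i=7 t=8 v=8: → [7,10); WM=5
i=8 t=5 v=3: → [3,7); WM=5
i=9 t=11 v=1: → [11,13); WM=8
i=10 t=8 v=9: → [7,10); WM=8
i=11 t=11 v=2: → [11,13); WM=8
i=12 t=17 v=5: → [17,19); WM=14
i=13 t=18 v=2: → [17,20); WM=15
i=14 t=21 v=9: → [21,23); WM=18
i=15 t=11 v=1: DROP (t<18-2); WM=18
i=16 t=21 v=9: → [21,23); WM=18
i=17 t=13 v=1: DROP (t<18-2); WM=18
i=18 t=22 v=2: → [21,24); WM=19
i=19 t=22 v=6: → [21,24); WM=19
i=20 t=22 v=7: → [21,24); WM=19

[0,3)=2 [3,7)=4 [7,10)=4 [11,13)=2 [17,20)=2 [21,24)=5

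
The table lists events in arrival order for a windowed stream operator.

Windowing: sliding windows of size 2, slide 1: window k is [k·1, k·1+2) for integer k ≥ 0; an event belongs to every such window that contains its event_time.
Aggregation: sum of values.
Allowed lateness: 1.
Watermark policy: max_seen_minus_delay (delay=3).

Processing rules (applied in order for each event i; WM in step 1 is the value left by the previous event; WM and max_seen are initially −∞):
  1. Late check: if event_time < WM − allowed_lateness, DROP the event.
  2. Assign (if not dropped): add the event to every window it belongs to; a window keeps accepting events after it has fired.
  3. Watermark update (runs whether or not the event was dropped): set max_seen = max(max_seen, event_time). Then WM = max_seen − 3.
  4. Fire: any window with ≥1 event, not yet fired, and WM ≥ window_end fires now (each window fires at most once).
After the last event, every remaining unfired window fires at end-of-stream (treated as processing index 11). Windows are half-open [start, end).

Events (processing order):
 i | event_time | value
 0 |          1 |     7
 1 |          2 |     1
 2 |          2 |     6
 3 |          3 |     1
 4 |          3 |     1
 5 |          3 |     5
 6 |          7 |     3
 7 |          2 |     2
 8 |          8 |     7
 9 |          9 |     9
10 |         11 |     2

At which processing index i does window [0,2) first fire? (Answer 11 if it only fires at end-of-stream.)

i=0 t=1 v=7: → [1,3),[0,2); WM=-2
i=1 t=2 v=1: → [2,4),[1,3); WM=-1
i=2 t=2 v=6: → [2,4),[1,3); WM=-1
i=3 t=3 v=1: → [3,5),[2,4); WM=0
i=4 t=3 v=1: → [3,5),[2,4); WM=0
i=5 t=3 v=5: → [3,5),[2,4); WM=0
i=6 t=7 v=3: → [7,9),[6,8); WM=4; [0,2) fires=7 [1,3) fires=14 [2,4) fires=14
i=7 t=2 v=2: DROP (t<4-1); WM=4
i=8 t=8 v=7: → [8,10),[7,9); WM=5; [3,5) fires=7
i=9 t=9 v=9: → [9,11),[8,10); WM=6
i=10 t=11 v=2: → [11,13),[10,12); WM=8; [6,8) fires=3

6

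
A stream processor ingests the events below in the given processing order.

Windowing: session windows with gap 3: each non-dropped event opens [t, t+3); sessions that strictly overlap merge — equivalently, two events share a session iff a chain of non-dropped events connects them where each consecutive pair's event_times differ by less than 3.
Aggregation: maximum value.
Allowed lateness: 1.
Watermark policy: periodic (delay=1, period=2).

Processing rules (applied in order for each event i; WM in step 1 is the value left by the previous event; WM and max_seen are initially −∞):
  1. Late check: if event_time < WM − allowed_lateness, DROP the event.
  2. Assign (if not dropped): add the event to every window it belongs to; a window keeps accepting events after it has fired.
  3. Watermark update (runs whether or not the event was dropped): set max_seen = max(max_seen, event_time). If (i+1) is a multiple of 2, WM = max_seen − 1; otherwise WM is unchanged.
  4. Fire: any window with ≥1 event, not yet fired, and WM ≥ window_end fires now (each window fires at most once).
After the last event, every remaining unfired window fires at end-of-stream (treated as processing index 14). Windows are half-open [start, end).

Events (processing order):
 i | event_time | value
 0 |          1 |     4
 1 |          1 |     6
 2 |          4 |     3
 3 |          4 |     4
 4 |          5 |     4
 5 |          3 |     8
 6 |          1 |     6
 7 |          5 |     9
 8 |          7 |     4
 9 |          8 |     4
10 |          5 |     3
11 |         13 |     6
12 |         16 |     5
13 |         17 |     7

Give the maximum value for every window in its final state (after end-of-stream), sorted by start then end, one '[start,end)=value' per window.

i=0 t=1 v=4: → [1,4); WM=−∞
i=1 t=1 v=6: → [1,4); WM=0
i=2 t=4 v=3: → [4,7); WM=0
i=3 t=4 v=4: → [4,7); WM=3
i=4 t=5 v=4: → [4,8); WM=3
i=5 t=3 v=8: → [1,8); WM=4
i=6 t=1 v=6: DROP (t<4-1); WM=4
i=7 t=5 v=9: → [1,8); WM=4
i=8 t=7 v=4: → [1,10); WM=4
i=9 t=8 v=4: → [1,11); WM=7
i=10 t=5 v=3: DROP (t<7-1); WM=7
i=11 t=13 v=6: → [13,16); WM=12
i=12 t=16 v=5: → [16,19); WM=12
i=13 t=17 v=7: → [16,20); WM=16

[1,11)=9 [13,16)=6 [16,20)=7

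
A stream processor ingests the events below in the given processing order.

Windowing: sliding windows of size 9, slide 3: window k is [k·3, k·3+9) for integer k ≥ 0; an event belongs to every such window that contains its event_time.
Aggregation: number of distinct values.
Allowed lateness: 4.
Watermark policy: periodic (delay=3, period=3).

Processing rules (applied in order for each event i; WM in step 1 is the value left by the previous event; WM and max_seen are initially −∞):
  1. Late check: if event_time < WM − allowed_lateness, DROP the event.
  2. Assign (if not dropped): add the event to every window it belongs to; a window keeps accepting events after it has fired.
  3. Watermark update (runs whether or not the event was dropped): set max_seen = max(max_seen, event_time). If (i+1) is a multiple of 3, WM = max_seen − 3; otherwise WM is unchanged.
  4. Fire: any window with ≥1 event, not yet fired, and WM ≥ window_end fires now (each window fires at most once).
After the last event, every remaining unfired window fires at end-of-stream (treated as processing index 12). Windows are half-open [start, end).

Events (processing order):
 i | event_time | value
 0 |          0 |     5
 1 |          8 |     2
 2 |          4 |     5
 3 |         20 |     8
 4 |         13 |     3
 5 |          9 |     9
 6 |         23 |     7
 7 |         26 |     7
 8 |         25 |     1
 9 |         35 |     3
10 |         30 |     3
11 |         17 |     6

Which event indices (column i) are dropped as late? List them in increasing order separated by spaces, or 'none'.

11

i=0 t=0 v=5: → [0,9); WM=−∞
i=1 t=8 v=2: → [6,15),[3,12),[0,9); WM=−∞
i=2 t=4 v=5: → [3,12),[0,9); WM=5
i=3 t=20 v=8: → [18,27),[15,24),[12,21); WM=5
i=4 t=13 v=3: → [12,21),[9,18),[6,15); WM=5
i=5 t=9 v=9: → [9,18),[6,15),[3,12); WM=17; [0,9) fires=2 [3,12) fires=3 [6,15) fires=3
i=6 t=23 v=7: → [21,30),[18,27),[15,24); WM=17
i=7 t=26 v=7: → [24,33),[21,30),[18,27); WM=17
i=8 t=25 v=1: → [24,33),[21,30),[18,27); WM=23; [9,18) fires=2 [12,21) fires=2
i=9 t=35 v=3: → [33,42),[30,39),[27,36); WM=23
i=10 t=30 v=3: → [30,39),[27,36),[24,33); WM=23
i=11 t=17 v=6: DROP (t<23-4); WM=32; [15,24) fires=2 [18,27) fires=3 [21,30) fires=2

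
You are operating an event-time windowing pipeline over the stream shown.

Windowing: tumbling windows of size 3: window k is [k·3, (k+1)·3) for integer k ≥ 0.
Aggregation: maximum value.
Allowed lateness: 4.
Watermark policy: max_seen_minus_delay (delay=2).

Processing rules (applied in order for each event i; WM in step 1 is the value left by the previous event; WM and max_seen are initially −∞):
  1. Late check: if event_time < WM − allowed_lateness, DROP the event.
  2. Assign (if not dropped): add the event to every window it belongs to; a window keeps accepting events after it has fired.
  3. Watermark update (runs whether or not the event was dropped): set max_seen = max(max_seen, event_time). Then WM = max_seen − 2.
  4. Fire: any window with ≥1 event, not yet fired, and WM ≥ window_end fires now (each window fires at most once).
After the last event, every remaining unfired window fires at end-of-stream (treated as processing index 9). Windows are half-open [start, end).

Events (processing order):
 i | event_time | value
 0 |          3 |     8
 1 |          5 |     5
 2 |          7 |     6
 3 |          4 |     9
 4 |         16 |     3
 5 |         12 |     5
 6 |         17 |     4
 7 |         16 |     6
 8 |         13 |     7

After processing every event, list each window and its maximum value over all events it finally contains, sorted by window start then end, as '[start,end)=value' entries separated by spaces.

[3,6)=9 [6,9)=6 [12,15)=7 [15,18)=6

i=0 t=3 v=8: → [3,6); WM=1
i=1 t=5 v=5: → [3,6); WM=3
i=2 t=7 v=6: → [6,9); WM=5
i=3 t=4 v=9: → [3,6); WM=5
i=4 t=16 v=3: → [15,18); WM=14; [3,6) fires=9 [6,9) fires=6
i=5 t=12 v=5: → [12,15); WM=14
i=6 t=17 v=4: → [15,18); WM=15; [12,15) fires=5
i=7 t=16 v=6: → [15,18); WM=15
i=8 t=13 v=7: → [12,15); WM=15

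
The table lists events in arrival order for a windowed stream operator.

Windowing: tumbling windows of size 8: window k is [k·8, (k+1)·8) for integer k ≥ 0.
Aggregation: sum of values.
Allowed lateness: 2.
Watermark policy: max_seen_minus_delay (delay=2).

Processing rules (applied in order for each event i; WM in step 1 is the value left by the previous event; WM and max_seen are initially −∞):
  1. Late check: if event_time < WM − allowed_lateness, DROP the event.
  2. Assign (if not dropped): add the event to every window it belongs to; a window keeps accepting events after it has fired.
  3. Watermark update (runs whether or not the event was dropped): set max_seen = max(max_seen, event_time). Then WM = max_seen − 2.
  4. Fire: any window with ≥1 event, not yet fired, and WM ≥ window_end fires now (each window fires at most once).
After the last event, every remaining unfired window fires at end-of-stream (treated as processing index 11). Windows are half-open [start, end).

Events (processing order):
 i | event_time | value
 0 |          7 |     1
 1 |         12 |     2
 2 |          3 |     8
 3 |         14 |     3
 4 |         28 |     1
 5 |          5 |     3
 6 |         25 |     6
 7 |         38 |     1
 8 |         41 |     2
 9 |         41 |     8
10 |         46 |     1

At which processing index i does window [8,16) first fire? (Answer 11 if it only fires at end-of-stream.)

i=0 t=7 v=1: → [0,8); WM=5
i=1 t=12 v=2: → [8,16); WM=10; [0,8) fires=1
i=2 t=3 v=8: DROP (t<10-2); WM=10
i=3 t=14 v=3: → [8,16); WM=12
i=4 t=28 v=1: → [24,32); WM=26; [8,16) fires=5
i=5 t=5 v=3: DROP (t<26-2); WM=26
i=6 t=25 v=6: → [24,32); WM=26
i=7 t=38 v=1: → [32,40); WM=36; [24,32) fires=7
i=8 t=41 v=2: → [40,48); WM=39
i=9 t=41 v=8: → [40,48); WM=39
i=10 t=46 v=1: → [40,48); WM=44; [32,40) fires=1

4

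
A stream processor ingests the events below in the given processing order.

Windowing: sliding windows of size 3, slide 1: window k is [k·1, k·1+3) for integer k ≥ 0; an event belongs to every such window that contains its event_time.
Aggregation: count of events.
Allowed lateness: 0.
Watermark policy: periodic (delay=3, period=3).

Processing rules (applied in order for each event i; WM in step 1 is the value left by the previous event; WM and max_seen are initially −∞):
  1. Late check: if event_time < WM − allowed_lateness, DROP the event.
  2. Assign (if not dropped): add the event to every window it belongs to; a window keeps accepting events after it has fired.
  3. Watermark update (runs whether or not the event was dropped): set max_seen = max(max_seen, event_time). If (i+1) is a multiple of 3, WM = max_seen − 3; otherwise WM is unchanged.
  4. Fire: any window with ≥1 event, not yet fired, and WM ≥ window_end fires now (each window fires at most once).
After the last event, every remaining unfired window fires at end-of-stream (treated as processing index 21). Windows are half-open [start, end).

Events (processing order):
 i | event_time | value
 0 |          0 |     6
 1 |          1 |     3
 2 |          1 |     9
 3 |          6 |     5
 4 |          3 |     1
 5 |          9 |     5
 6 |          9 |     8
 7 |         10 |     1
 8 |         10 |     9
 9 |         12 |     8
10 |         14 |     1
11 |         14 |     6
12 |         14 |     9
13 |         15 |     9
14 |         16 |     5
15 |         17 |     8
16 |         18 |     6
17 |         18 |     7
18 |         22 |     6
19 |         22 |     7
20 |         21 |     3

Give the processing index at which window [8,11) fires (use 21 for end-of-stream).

11

i=0 t=0 v=6: → [0,3); WM=−∞
i=1 t=1 v=3: → [1,4),[0,3); WM=−∞
i=2 t=1 v=9: → [1,4),[0,3); WM=-2
i=3 t=6 v=5: → [6,9),[5,8),[4,7); WM=-2
i=4 t=3 v=1: → [3,6),[2,5),[1,4); WM=-2
i=5 t=9 v=5: → [9,12),[8,11),[7,10); WM=6; [0,3) fires=3 [1,4) fires=3 [2,5) fires=1 [3,6) fires=1
i=6 t=9 v=8: → [9,12),[8,11),[7,10); WM=6
i=7 t=10 v=1: → [10,13),[9,12),[8,11); WM=6
i=8 t=10 v=9: → [10,13),[9,12),[8,11); WM=7; [4,7) fires=1
i=9 t=12 v=8: → [12,15),[11,14),[10,13); WM=7
i=10 t=14 v=1: → [14,17),[13,16),[12,15); WM=7
i=11 t=14 v=6: → [14,17),[13,16),[12,15); WM=11; [5,8) fires=1 [6,9) fires=1 [7,10) fires=2 [8,11) fires=4
i=12 t=14 v=9: → [14,17),[13,16),[12,15); WM=11
i=13 t=15 v=9: → [15,18),[14,17),[13,16); WM=11
i=14 t=16 v=5: → [16,19),[15,18),[14,17); WM=13; [9,12) fires=4 [10,13) fires=3
i=15 t=17 v=8: → [17,20),[16,19),[15,18); WM=13
i=16 t=18 v=6: → [18,21),[17,20),[16,19); WM=13
i=17 t=18 v=7: → [18,21),[17,20),[16,19); WM=15; [11,14) fires=1 [12,15) fires=4
i=18 t=22 v=6: → [22,25),[21,24),[20,23); WM=15
i=19 t=22 v=7: → [22,25),[21,24),[20,23); WM=15
i=20 t=21 v=3: → [21,24),[20,23),[19,22); WM=19; [13,16) fires=4 [14,17) fires=5 [15,18) fires=3 [16,19) fires=4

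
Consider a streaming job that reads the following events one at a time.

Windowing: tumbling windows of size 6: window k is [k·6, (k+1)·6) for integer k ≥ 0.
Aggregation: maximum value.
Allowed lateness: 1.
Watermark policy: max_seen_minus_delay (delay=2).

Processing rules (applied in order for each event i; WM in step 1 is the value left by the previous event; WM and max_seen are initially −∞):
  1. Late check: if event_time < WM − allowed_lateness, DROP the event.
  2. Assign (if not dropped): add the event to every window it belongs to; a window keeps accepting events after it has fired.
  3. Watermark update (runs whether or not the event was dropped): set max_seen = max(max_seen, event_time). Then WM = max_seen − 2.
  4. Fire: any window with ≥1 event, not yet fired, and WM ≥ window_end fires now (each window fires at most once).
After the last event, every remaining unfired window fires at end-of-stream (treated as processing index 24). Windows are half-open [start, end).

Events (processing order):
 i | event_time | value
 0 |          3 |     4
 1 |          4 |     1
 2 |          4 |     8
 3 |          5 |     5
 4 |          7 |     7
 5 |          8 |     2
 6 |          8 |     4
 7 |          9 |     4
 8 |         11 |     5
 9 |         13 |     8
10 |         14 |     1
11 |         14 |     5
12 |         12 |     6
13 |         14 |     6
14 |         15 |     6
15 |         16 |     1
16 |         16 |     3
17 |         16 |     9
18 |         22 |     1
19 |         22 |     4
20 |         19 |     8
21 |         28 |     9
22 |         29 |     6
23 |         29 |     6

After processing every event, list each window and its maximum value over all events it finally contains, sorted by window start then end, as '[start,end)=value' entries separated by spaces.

i=0 t=3 v=4: → [0,6); WM=1
i=1 t=4 v=1: → [0,6); WM=2
i=2 t=4 v=8: → [0,6); WM=2
i=3 t=5 v=5: → [0,6); WM=3
i=4 t=7 v=7: → [6,12); WM=5
i=5 t=8 v=2: → [6,12); WM=6; [0,6) fires=8
i=6 t=8 v=4: → [6,12); WM=6
i=7 t=9 v=4: → [6,12); WM=7
i=8 t=11 v=5: → [6,12); WM=9
i=9 t=13 v=8: → [12,18); WM=11
i=10 t=14 v=1: → [12,18); WM=12; [6,12) fires=7
i=11 t=14 v=5: → [12,18); WM=12
i=12 t=12 v=6: → [12,18); WM=12
i=13 t=14 v=6: → [12,18); WM=12
i=14 t=15 v=6: → [12,18); WM=13
i=15 t=16 v=1: → [12,18); WM=14
i=16 t=16 v=3: → [12,18); WM=14
i=17 t=16 v=9: → [12,18); WM=14
i=18 t=22 v=1: → [18,24); WM=20; [12,18) fires=9
i=19 t=22 v=4: → [18,24); WM=20
i=20 t=19 v=8: → [18,24); WM=20
i=21 t=28 v=9: → [24,30); WM=26; [18,24) fires=8
i=22 t=29 v=6: → [24,30); WM=27
i=23 t=29 v=6: → [24,30); WM=27

[0,6)=8 [6,12)=7 [12,18)=9 [18,24)=8 [24,30)=9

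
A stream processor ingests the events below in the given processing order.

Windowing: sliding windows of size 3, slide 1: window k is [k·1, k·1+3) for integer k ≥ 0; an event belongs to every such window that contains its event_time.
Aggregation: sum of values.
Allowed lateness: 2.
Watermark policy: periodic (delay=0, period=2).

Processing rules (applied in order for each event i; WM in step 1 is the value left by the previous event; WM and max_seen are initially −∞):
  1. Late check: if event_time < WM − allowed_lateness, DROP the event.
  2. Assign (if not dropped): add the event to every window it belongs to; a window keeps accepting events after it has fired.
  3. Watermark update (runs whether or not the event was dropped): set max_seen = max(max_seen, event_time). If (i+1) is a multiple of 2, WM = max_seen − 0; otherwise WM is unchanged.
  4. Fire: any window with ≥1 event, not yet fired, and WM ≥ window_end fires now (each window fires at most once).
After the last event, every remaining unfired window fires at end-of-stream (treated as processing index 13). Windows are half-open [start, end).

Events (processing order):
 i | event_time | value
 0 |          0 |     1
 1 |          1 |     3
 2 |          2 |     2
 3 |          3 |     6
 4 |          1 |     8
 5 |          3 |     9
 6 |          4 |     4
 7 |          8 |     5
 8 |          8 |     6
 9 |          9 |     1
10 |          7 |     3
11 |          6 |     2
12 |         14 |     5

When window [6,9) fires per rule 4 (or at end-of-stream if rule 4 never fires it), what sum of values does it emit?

11

i=0 t=0 v=1: → [0,3); WM=−∞
i=1 t=1 v=3: → [1,4),[0,3); WM=1
i=2 t=2 v=2: → [2,5),[1,4),[0,3); WM=1
i=3 t=3 v=6: → [3,6),[2,5),[1,4); WM=3; [0,3) fires=6
i=4 t=1 v=8: → [1,4),[0,3); WM=3
i=5 t=3 v=9: → [3,6),[2,5),[1,4); WM=3
i=6 t=4 v=4: → [4,7),[3,6),[2,5); WM=3
i=7 t=8 v=5: → [8,11),[7,10),[6,9); WM=8; [1,4) fires=28 [2,5) fires=21 [3,6) fires=19 [4,7) fires=4
i=8 t=8 v=6: → [8,11),[7,10),[6,9); WM=8
i=9 t=9 v=1: → [9,12),[8,11),[7,10); WM=9; [6,9) fires=11
i=10 t=7 v=3: → [7,10),[6,9),[5,8); WM=9; [5,8) fires=3
i=11 t=6 v=2: DROP (t<9-2); WM=9
i=12 t=14 v=5: → [14,17),[13,16),[12,15); WM=9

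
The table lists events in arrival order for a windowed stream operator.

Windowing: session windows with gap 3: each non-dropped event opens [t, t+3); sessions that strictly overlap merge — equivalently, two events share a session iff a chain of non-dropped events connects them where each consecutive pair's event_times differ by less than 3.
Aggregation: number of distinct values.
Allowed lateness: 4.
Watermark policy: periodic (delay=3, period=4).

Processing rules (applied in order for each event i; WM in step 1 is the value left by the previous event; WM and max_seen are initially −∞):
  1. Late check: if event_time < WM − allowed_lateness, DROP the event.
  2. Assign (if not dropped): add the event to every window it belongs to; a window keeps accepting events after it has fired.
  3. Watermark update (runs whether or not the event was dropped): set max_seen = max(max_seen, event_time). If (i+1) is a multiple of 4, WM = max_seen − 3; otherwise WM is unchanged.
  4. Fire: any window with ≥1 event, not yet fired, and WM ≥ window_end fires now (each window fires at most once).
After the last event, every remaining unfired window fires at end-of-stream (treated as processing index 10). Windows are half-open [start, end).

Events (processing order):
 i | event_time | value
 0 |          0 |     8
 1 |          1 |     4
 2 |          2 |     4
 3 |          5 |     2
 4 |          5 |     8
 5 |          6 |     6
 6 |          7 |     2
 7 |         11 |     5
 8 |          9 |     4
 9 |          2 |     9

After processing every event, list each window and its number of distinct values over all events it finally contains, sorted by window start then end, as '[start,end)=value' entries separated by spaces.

[0,5)=2 [5,14)=5

i=0 t=0 v=8: → [0,3); WM=−∞
i=1 t=1 v=4: → [0,4); WM=−∞
i=2 t=2 v=4: → [0,5); WM=−∞
i=3 t=5 v=2: → [5,8); WM=2
i=4 t=5 v=8: → [5,8); WM=2
i=5 t=6 v=6: → [5,9); WM=2
i=6 t=7 v=2: → [5,10); WM=2
i=7 t=11 v=5: → [11,14); WM=8
i=8 t=9 v=4: → [5,14); WM=8
i=9 t=2 v=9: DROP (t<8-4); WM=8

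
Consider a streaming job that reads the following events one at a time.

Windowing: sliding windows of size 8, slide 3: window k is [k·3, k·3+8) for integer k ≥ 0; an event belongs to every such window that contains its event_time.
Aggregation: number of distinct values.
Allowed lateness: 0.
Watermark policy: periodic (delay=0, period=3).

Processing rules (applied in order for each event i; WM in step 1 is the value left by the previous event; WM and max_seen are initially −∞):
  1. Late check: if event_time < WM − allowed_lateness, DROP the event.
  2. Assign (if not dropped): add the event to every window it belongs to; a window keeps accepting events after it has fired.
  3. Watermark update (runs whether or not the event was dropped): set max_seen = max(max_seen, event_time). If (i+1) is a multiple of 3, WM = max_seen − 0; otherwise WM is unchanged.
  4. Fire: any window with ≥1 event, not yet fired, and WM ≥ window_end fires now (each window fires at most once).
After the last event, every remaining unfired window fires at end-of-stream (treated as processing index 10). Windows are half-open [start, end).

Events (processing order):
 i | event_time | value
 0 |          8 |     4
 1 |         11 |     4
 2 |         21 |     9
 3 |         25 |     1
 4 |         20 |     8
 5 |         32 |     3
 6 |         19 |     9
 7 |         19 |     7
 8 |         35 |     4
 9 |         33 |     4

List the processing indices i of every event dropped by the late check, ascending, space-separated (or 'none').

i=0 t=8 v=4: → [6,14),[3,11); WM=−∞
i=1 t=11 v=4: → [9,17),[6,14); WM=−∞
i=2 t=21 v=9: → [21,29),[18,26),[15,23); WM=21; [3,11) fires=1 [6,14) fires=1 [9,17) fires=1
i=3 t=25 v=1: → [24,32),[21,29),[18,26); WM=21
i=4 t=20 v=8: DROP (t<21-0); WM=21
i=5 t=32 v=3: → [30,38),[27,35); WM=32; [15,23) fires=1 [18,26) fires=2 [21,29) fires=2 [24,32) fires=1
i=6 t=19 v=9: DROP (t<32-0); WM=32
i=7 t=19 v=7: DROP (t<32-0); WM=32
i=8 t=35 v=4: → [33,41),[30,38); WM=35; [27,35) fires=1
i=9 t=33 v=4: DROP (t<35-0); WM=35

4 6 7 9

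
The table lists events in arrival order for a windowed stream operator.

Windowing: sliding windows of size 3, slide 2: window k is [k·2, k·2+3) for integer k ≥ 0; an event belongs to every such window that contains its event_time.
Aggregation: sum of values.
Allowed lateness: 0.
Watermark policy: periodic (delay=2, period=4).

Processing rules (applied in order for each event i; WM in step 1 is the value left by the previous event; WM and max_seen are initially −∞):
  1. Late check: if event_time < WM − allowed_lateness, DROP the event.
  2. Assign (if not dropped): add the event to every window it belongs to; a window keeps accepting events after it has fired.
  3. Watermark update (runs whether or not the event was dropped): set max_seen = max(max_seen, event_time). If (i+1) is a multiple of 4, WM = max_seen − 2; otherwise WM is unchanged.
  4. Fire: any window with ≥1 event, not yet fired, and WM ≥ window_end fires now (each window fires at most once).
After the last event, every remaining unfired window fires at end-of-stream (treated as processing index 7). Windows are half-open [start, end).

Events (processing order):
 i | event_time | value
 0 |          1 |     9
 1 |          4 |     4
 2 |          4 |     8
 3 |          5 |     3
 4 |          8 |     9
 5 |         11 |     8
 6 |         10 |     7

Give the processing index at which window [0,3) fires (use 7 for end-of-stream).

3

i=0 t=1 v=9: → [0,3); WM=−∞
i=1 t=4 v=4: → [4,7),[2,5); WM=−∞
i=2 t=4 v=8: → [4,7),[2,5); WM=−∞
i=3 t=5 v=3: → [4,7); WM=3; [0,3) fires=9
i=4 t=8 v=9: → [8,11),[6,9); WM=3
i=5 t=11 v=8: → [10,13); WM=3
i=6 t=10 v=7: → [10,13),[8,11); WM=3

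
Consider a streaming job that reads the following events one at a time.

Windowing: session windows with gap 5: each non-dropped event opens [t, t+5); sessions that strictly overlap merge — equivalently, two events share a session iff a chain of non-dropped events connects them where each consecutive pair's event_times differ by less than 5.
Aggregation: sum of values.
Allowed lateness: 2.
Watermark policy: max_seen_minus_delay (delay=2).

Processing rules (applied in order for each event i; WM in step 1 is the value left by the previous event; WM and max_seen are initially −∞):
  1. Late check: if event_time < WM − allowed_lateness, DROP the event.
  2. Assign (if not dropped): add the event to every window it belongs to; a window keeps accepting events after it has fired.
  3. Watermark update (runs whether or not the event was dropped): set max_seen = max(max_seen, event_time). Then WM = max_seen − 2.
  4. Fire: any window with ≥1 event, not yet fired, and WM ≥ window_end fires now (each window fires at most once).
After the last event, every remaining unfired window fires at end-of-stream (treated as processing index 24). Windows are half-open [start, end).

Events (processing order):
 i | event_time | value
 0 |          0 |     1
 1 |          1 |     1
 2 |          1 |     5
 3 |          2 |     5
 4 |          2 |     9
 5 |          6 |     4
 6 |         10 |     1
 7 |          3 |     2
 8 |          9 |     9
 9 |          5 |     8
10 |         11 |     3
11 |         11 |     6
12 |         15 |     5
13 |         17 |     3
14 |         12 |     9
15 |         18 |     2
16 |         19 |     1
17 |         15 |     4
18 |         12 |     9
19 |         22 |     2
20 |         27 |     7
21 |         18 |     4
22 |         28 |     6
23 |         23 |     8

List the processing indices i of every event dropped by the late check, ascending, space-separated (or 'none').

i=0 t=0 v=1: → [0,5); WM=-2
i=1 t=1 v=1: → [0,6); WM=-1
i=2 t=1 v=5: → [0,6); WM=-1
i=3 t=2 v=5: → [0,7); WM=0
i=4 t=2 v=9: → [0,7); WM=0
i=5 t=6 v=4: → [0,11); WM=4
i=6 t=10 v=1: → [0,15); WM=8
i=7 t=3 v=2: DROP (t<8-2); WM=8
i=8 t=9 v=9: → [0,15); WM=8
i=9 t=5 v=8: DROP (t<8-2); WM=8
i=10 t=11 v=3: → [0,16); WM=9
i=11 t=11 v=6: → [0,16); WM=9
i=12 t=15 v=5: → [0,20); WM=13
i=13 t=17 v=3: → [0,22); WM=15
i=14 t=12 v=9: DROP (t<15-2); WM=15
i=15 t=18 v=2: → [0,23); WM=16
i=16 t=19 v=1: → [0,24); WM=17
i=17 t=15 v=4: → [0,24); WM=17
i=18 t=12 v=9: DROP (t<17-2); WM=17
i=19 t=22 v=2: → [0,27); WM=20
i=20 t=27 v=7: → [27,32); WM=25
i=21 t=18 v=4: DROP (t<25-2); WM=25
i=22 t=28 v=6: → [27,33); WM=26
i=23 t=23 v=8: DROP (t<26-2); WM=26

7 9 14 18 21 23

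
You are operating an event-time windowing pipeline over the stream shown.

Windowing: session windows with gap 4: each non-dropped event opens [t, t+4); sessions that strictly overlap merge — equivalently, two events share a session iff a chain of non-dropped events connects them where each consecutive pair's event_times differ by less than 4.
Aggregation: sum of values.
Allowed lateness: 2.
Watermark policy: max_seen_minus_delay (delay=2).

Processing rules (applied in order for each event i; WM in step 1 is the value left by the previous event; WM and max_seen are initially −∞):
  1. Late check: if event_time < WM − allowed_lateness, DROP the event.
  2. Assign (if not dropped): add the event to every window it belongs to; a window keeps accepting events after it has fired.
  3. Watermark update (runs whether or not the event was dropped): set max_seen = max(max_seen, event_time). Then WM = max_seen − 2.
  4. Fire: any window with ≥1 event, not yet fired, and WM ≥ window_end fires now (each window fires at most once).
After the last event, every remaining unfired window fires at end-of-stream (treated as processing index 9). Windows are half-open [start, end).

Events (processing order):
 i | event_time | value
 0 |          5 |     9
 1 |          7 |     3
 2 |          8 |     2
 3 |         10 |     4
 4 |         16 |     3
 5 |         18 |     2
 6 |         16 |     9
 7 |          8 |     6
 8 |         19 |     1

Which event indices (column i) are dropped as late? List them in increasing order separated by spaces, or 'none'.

i=0 t=5 v=9: → [5,9); WM=3
i=1 t=7 v=3: → [5,11); WM=5
i=2 t=8 v=2: → [5,12); WM=6
i=3 t=10 v=4: → [5,14); WM=8
i=4 t=16 v=3: → [16,20); WM=14
i=5 t=18 v=2: → [16,22); WM=16
i=6 t=16 v=9: → [16,22); WM=16
i=7 t=8 v=6: DROP (t<16-2); WM=16
i=8 t=19 v=1: → [16,23); WM=17

7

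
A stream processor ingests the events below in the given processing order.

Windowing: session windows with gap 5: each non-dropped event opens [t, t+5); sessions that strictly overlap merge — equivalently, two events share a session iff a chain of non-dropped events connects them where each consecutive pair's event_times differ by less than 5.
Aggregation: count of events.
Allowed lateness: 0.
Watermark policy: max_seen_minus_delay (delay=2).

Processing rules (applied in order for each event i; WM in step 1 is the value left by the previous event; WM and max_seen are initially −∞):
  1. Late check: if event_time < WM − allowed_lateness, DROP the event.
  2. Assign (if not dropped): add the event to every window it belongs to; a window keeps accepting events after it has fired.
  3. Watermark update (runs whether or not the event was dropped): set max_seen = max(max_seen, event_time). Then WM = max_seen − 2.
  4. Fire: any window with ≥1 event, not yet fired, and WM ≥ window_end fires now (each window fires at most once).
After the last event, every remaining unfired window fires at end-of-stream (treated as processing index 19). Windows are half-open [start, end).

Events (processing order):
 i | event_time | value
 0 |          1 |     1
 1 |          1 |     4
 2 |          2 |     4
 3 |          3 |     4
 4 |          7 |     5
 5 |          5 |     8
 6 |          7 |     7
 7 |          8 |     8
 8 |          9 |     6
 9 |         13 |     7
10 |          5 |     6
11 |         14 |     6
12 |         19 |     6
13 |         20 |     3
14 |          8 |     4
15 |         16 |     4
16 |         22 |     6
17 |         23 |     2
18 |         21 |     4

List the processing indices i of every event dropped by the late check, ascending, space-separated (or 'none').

10 14 15

i=0 t=1 v=1: → [1,6); WM=-1
i=1 t=1 v=4: → [1,6); WM=-1
i=2 t=2 v=4: → [1,7); WM=0
i=3 t=3 v=4: → [1,8); WM=1
i=4 t=7 v=5: → [1,12); WM=5
i=5 t=5 v=8: → [1,12); WM=5
i=6 t=7 v=7: → [1,12); WM=5
i=7 t=8 v=8: → [1,13); WM=6
i=8 t=9 v=6: → [1,14); WM=7
i=9 t=13 v=7: → [1,18); WM=11
i=10 t=5 v=6: DROP (t<11-0); WM=11
i=11 t=14 v=6: → [1,19); WM=12
i=12 t=19 v=6: → [19,24); WM=17
i=13 t=20 v=3: → [19,25); WM=18
i=14 t=8 v=4: DROP (t<18-0); WM=18
i=15 t=16 v=4: DROP (t<18-0); WM=18
i=16 t=22 v=6: → [19,27); WM=20
i=17 t=23 v=2: → [19,28); WM=21
i=18 t=21 v=4: → [19,28); WM=21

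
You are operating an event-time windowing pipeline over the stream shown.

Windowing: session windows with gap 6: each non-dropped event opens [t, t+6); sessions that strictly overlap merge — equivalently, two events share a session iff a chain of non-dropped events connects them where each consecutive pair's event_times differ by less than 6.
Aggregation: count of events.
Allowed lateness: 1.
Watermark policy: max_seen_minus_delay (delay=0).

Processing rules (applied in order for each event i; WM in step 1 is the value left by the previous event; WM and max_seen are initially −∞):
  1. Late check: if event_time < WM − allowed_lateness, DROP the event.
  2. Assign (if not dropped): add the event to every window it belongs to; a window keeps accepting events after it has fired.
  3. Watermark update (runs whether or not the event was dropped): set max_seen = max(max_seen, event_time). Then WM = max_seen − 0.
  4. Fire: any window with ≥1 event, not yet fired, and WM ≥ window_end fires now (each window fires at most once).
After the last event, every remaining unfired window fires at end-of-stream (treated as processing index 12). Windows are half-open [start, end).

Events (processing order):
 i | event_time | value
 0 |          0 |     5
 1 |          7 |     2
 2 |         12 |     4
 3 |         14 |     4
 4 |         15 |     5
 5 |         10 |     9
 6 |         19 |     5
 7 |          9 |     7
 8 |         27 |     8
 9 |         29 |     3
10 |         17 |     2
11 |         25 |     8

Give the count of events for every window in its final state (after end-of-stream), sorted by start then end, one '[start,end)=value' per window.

[0,6)=1 [7,25)=5 [27,35)=2

i=0 t=0 v=5: → [0,6); WM=0
i=1 t=7 v=2: → [7,13); WM=7
i=2 t=12 v=4: → [7,18); WM=12
i=3 t=14 v=4: → [7,20); WM=14
i=4 t=15 v=5: → [7,21); WM=15
i=5 t=10 v=9: DROP (t<15-1); WM=15
i=6 t=19 v=5: → [7,25); WM=19
i=7 t=9 v=7: DROP (t<19-1); WM=19
i=8 t=27 v=8: → [27,33); WM=27
i=9 t=29 v=3: → [27,35); WM=29
i=10 t=17 v=2: DROP (t<29-1); WM=29
i=11 t=25 v=8: DROP (t<29-1); WM=29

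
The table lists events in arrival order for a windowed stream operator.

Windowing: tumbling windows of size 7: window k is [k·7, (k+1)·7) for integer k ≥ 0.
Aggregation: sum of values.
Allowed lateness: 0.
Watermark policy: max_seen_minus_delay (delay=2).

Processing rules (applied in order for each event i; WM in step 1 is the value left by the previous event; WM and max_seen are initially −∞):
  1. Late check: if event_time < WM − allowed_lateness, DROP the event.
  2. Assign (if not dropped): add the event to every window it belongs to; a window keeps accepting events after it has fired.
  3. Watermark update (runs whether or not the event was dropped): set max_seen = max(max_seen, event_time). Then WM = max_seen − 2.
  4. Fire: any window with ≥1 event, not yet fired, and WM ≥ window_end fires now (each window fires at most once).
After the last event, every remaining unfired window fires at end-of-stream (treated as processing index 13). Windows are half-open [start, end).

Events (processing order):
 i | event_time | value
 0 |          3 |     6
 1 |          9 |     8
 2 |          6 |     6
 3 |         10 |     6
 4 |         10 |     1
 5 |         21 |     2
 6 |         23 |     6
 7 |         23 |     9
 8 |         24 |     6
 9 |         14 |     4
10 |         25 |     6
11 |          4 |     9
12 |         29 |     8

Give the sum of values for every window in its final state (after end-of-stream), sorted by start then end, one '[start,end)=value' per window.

[0,7)=6 [7,14)=15 [21,28)=29 [28,35)=8

i=0 t=3 v=6: → [0,7); WM=1
i=1 t=9 v=8: → [7,14); WM=7; [0,7) fires=6
i=2 t=6 v=6: DROP (t<7-0); WM=7
i=3 t=10 v=6: → [7,14); WM=8
i=4 t=10 v=1: → [7,14); WM=8
i=5 t=21 v=2: → [21,28); WM=19; [7,14) fires=15
i=6 t=23 v=6: → [21,28); WM=21
i=7 t=23 v=9: → [21,28); WM=21
i=8 t=24 v=6: → [21,28); WM=22
i=9 t=14 v=4: DROP (t<22-0); WM=22
i=10 t=25 v=6: → [21,28); WM=23
i=11 t=4 v=9: DROP (t<23-0); WM=23
i=12 t=29 v=8: → [28,35); WM=27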